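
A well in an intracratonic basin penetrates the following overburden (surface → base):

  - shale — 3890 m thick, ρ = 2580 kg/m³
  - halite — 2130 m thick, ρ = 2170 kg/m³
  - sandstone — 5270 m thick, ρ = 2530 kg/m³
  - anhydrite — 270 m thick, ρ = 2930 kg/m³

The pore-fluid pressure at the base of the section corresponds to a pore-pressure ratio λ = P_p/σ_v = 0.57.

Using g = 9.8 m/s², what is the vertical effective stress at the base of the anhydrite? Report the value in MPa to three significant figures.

Overburden (lithostatic) stress σ_v:
shale: 2580 kg/m³ × 9.8 m/s² × 3890 m = 9.835×10^7 Pa = 98.35 MPa
halite: 2170 kg/m³ × 9.8 m/s² × 2130 m = 4.530×10^7 Pa = 45.30 MPa
sandstone: 2530 kg/m³ × 9.8 m/s² × 5270 m = 1.307×10^8 Pa = 130.7 MPa
anhydrite: 2930 kg/m³ × 9.8 m/s² × 270 m = 7.753×10^6 Pa = 7.753 MPa
Total = 98.35 + 45.30 + 130.7 + 7.753 = 282.07 MPa
Pore pressure P_p = λ·σ_v = 0.57 × 282.1 MPa = 160.8 MPa
Effective stress σ' = σ_v − P_p = 282.1 − 160.8 = 121.29 MPa

121 MPa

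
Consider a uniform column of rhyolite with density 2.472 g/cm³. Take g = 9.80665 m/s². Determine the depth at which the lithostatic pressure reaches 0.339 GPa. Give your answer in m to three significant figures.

h = P/(ρg) = 0.339 GPa / (2472 kg/m³ × 9.80665 m/s²) = 3.390×10^8 Pa / 24242 Pa/m = 13984 m

14000 m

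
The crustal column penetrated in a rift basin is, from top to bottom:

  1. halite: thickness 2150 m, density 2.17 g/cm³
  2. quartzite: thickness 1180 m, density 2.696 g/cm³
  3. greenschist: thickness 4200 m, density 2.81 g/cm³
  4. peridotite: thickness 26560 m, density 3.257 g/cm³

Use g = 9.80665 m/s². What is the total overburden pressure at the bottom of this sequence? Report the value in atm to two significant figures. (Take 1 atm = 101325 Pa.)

halite: 2170 kg/m³ × 9.80665 m/s² × 2150 m = 4.575×10^7 Pa = 451.5 atm
quartzite: 2696 kg/m³ × 9.80665 m/s² × 1180 m = 3.120×10^7 Pa = 307.9 atm
greenschist: 2810 kg/m³ × 9.80665 m/s² × 4200 m = 1.157×10^8 Pa = 1142 atm
peridotite: 3257 kg/m³ × 9.80665 m/s² × 26560 m = 8.483×10^8 Pa = 8372 atm
Total = 451.5 + 307.9 + 1142 + 8372 = 10274 atm

10000 atm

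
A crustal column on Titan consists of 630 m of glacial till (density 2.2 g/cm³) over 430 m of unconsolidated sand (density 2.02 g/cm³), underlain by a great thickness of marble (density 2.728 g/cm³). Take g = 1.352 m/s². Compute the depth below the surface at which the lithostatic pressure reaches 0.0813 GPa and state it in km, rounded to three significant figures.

22.3 km

Pressure at base of upper layers: 2200×1.352×630 + 2020×1.352×430 = 3.048×10^6 Pa = 3.048×10^-3 GPa
Remaining pressure to be supplied by marble: 8.130×10^7 − 3.048×10^6 = 7.825×10^7 Pa
Additional depth in marble = 7.825×10^7 Pa / (2728 kg/m³ × 1.352 m/s²) = 21216 m
Total depth = 1060 m + 21216 m = 22276 m
= 22.276 km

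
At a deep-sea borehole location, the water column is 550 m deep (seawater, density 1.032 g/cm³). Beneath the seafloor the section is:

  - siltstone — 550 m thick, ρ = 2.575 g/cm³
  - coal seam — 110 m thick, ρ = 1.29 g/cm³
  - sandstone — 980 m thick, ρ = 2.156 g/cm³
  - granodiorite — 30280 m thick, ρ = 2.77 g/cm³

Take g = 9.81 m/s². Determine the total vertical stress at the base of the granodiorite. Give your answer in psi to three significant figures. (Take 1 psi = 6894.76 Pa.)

seawater: 1032 kg/m³ × 9.81 m/s² × 550 m = 5.568×10^6 Pa = 807.6 psi
siltstone: 2575 kg/m³ × 9.81 m/s² × 550 m = 1.389×10^7 Pa = 2015 psi
coal seam: 1290 kg/m³ × 9.81 m/s² × 110 m = 1.392×10^6 Pa = 201.9 psi
sandstone: 2156 kg/m³ × 9.81 m/s² × 980 m = 2.073×10^7 Pa = 3006 psi
granodiorite: 2770 kg/m³ × 9.81 m/s² × 30280 m = 8.228×10^8 Pa = 1.193×10^5 psi
Total = 807.6 + 2015 + 201.9 + 3006 + 1.193×10^5 = 1.2537×10^5 psi

125000 psi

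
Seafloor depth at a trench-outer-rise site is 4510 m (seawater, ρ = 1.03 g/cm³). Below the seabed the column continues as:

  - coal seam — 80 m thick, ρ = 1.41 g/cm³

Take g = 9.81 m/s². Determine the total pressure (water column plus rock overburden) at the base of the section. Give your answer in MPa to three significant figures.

seawater: 1030 kg/m³ × 9.81 m/s² × 4510 m = 4.557×10^7 Pa = 45.57 MPa
coal seam: 1410 kg/m³ × 9.81 m/s² × 80 m = 1.107×10^6 Pa = 1.107 MPa
Total = 45.57 + 1.107 = 46.677 MPa

46.7 MPa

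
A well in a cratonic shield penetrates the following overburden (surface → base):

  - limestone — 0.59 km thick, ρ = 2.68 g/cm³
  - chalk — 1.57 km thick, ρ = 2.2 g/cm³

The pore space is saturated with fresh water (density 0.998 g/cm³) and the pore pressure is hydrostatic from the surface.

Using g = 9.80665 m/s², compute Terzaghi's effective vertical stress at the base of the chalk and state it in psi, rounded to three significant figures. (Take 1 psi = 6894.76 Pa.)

4100 psi

Overburden (lithostatic) stress σ_v:
limestone: 2680 kg/m³ × 9.80665 m/s² × 590 m = 1.551×10^7 Pa = 15.51 MPa
chalk: 2200 kg/m³ × 9.80665 m/s² × 1570 m = 3.387×10^7 Pa = 33.87 MPa
Total = 15.51 + 33.87 = 49.378 MPa
Pore pressure P_p = 998 kg/m³ × 9.80665 m/s² × 2160 m = 2.114×10^7 Pa = 21.14 MPa
Effective stress σ' = σ_v − P_p = 49.38 − 21.14 = 28.238 MPa = 4095.6 psi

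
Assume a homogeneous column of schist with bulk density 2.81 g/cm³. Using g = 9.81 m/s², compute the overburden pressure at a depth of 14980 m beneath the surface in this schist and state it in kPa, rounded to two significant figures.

410000 kPa

schist: 2810 kg/m³ × 9.81 m/s² × 14980 m = 4.129×10^8 Pa = 4.129×10^5 kPa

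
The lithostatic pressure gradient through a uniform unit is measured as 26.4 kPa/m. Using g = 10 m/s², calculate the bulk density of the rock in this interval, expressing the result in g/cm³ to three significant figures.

2.64 g/cm³

ρ = (dP/dz)/g = 26.4 kPa/m / 10 m/s² = 26400 Pa/m / 10 m/s² = 2640.0 kg/m³
= 2.640 g/cm³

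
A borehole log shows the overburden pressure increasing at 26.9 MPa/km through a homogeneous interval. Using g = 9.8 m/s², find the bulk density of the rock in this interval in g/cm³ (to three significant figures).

ρ = (dP/dz)/g = 26.9 MPa/km / 9.8 m/s² = 26900 Pa/m / 9.8 m/s² = 2744.9 kg/m³
= 2.745 g/cm³

2.74 g/cm³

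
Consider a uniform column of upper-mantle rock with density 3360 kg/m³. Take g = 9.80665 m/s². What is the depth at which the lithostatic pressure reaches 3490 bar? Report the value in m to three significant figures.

h = P/(ρg) = 3490 bar / (3360 kg/m³ × 9.80665 m/s²) = 3.490×10^8 Pa / 32950 Pa/m = 10592 m

10600 m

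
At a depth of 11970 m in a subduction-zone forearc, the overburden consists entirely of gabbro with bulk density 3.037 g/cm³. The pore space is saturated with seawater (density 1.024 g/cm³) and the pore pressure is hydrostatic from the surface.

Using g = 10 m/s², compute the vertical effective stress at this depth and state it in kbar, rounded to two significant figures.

2.4 kbar

Overburden (lithostatic) stress σ_v:
gabbro: 3037 kg/m³ × 10 m/s² × 11970 m = 3.635×10^8 Pa = 363.5 MPa
Pore pressure P_p = 1024 kg/m³ × 10 m/s² × 11970 m = 1.226×10^8 Pa = 122.6 MPa
Effective stress σ' = σ_v − P_p = 363.5 − 122.6 = 240.96 MPa = 2.4096 kbar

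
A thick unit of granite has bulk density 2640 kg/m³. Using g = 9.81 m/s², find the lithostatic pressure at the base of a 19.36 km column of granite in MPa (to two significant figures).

granite: 2640 kg/m³ × 9.81 m/s² × 19360 m = 5.014×10^8 Pa = 501.4 MPa

500 MPa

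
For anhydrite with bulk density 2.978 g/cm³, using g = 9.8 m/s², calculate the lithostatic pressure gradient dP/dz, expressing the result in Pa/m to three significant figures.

29200 Pa/m

dP/dz = ρg = 2978 kg/m³ × 9.8 m/s² = 29184 Pa/m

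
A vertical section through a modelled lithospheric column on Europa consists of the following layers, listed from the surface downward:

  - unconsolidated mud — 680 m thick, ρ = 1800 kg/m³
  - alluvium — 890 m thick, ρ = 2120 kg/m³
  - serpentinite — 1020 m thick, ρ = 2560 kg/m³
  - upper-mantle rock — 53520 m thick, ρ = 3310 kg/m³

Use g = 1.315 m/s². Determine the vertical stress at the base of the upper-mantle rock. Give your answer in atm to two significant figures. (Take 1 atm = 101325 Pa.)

unconsolidated mud: 1800 kg/m³ × 1.315 m/s² × 680 m = 1.610×10^6 Pa = 15.89 atm
alluvium: 2120 kg/m³ × 1.315 m/s² × 890 m = 2.481×10^6 Pa = 24.49 atm
serpentinite: 2560 kg/m³ × 1.315 m/s² × 1020 m = 3.434×10^6 Pa = 33.89 atm
upper-mantle rock: 3310 kg/m³ × 1.315 m/s² × 53520 m = 2.330×10^8 Pa = 2299 atm
Total = 15.89 + 24.49 + 33.89 + 2299 = 2373.3 atm

2400 atm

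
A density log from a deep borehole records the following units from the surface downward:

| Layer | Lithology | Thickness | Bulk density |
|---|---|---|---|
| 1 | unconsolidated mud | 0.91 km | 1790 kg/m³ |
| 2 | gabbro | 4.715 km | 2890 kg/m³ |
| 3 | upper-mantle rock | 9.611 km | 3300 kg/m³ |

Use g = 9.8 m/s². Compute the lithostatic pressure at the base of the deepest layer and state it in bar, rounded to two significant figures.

4600 bar

unconsolidated mud: 1790 kg/m³ × 9.8 m/s² × 910 m = 1.596×10^7 Pa = 159.6 bar
gabbro: 2890 kg/m³ × 9.8 m/s² × 4715 m = 1.335×10^8 Pa = 1335 bar
upper-mantle rock: 3300 kg/m³ × 9.8 m/s² × 9611 m = 3.108×10^8 Pa = 3108 bar
Total = 159.6 + 1335 + 3108 = 4603.2 bar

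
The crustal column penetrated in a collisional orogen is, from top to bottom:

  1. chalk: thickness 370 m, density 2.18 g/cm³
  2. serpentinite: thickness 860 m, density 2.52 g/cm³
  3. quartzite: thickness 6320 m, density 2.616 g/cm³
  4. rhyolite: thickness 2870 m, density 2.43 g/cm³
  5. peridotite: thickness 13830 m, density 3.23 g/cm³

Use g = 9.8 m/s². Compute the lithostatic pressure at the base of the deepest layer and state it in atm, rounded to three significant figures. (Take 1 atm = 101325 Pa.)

chalk: 2180 kg/m³ × 9.8 m/s² × 370 m = 7.905×10^6 Pa = 78.01 atm
serpentinite: 2520 kg/m³ × 9.8 m/s² × 860 m = 2.124×10^7 Pa = 209.6 atm
quartzite: 2616 kg/m³ × 9.8 m/s² × 6320 m = 1.620×10^8 Pa = 1599 atm
rhyolite: 2430 kg/m³ × 9.8 m/s² × 2870 m = 6.835×10^7 Pa = 674.5 atm
peridotite: 3230 kg/m³ × 9.8 m/s² × 13830 m = 4.378×10^8 Pa = 4321 atm
Total = 78.01 + 209.6 + 1599 + 674.5 + 4321 = 6881.7 atm

6880 atm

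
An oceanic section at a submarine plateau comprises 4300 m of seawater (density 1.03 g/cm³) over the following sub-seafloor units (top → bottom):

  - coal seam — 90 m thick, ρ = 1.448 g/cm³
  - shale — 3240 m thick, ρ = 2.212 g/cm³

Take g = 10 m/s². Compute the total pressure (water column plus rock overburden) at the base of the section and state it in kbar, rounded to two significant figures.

1.2 kbar

seawater: 1030 kg/m³ × 10 m/s² × 4300 m = 4.429×10^7 Pa = 0.4429 kbar
coal seam: 1448 kg/m³ × 10 m/s² × 90 m = 1.303×10^6 Pa = 0.01303 kbar
shale: 2212 kg/m³ × 10 m/s² × 3240 m = 7.167×10^7 Pa = 0.7167 kbar
Total = 0.4429 + 0.01303 + 0.7167 = 1.1726 kbar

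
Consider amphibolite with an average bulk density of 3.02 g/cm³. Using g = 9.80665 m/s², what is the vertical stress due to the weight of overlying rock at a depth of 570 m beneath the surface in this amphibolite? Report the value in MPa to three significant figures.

amphibolite: 3020 kg/m³ × 9.80665 m/s² × 570 m = 1.688×10^7 Pa = 16.88 MPa

16.9 MPa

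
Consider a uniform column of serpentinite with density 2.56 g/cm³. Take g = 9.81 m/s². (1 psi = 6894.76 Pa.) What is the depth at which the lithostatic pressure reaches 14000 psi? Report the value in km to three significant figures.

h = P/(ρg) = 14000 psi / (2560 kg/m³ × 9.81 m/s²) = 9.653×10^7 Pa / 25114 Pa/m = 3843.6 m
= 3.8436 km

3.84 km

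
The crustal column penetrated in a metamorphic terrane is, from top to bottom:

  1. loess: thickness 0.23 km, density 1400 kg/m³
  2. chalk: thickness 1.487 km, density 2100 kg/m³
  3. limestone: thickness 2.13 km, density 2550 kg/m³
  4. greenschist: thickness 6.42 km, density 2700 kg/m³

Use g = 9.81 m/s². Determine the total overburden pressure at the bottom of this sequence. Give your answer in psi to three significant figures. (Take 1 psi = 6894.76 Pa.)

37300 psi

loess: 1400 kg/m³ × 9.81 m/s² × 230 m = 3.159×10^6 Pa = 458.1 psi
chalk: 2100 kg/m³ × 9.81 m/s² × 1487 m = 3.063×10^7 Pa = 4443 psi
limestone: 2550 kg/m³ × 9.81 m/s² × 2130 m = 5.328×10^7 Pa = 7728 psi
greenschist: 2700 kg/m³ × 9.81 m/s² × 6420 m = 1.700×10^8 Pa = 24663 psi
Total = 458.1 + 4443 + 7728 + 24663 = 37292 psi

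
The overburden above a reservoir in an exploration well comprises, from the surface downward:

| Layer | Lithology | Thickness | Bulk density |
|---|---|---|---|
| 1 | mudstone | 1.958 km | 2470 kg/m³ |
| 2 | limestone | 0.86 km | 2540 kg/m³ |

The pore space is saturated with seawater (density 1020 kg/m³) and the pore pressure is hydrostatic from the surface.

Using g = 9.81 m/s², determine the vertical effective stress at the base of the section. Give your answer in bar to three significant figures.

Overburden (lithostatic) stress σ_v:
mudstone: 2470 kg/m³ × 9.81 m/s² × 1958 m = 4.744×10^7 Pa = 47.44 MPa
limestone: 2540 kg/m³ × 9.81 m/s² × 860 m = 2.143×10^7 Pa = 21.43 MPa
Total = 47.44 + 21.43 = 68.873 MPa
Pore pressure P_p = 1020 kg/m³ × 9.81 m/s² × 2818 m = 2.820×10^7 Pa = 28.20 MPa
Effective stress σ' = σ_v − P_p = 68.87 − 28.20 = 40.675 MPa = 406.75 bar

407 bar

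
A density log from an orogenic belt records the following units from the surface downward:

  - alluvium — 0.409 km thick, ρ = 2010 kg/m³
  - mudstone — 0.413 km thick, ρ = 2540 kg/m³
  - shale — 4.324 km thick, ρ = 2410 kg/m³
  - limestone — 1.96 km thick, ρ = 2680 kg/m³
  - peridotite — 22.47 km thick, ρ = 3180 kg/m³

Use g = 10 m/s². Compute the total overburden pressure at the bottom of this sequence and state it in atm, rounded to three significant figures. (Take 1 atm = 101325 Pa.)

8780 atm

alluvium: 2010 kg/m³ × 10 m/s² × 409 m = 8.221×10^6 Pa = 81.13 atm
mudstone: 2540 kg/m³ × 10 m/s² × 413 m = 1.049×10^7 Pa = 103.5 atm
shale: 2410 kg/m³ × 10 m/s² × 4324 m = 1.042×10^8 Pa = 1028 atm
limestone: 2680 kg/m³ × 10 m/s² × 1960 m = 5.253×10^7 Pa = 518.4 atm
peridotite: 3180 kg/m³ × 10 m/s² × 22470 m = 7.145×10^8 Pa = 7052 atm
Total = 81.13 + 103.5 + 1028 + 518.4 + 7052 = 8783.6 atm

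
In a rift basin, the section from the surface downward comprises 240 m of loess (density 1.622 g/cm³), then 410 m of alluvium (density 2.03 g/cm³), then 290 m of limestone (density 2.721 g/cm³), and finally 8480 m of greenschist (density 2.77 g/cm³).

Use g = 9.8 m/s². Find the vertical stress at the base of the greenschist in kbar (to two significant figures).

loess: 1622 kg/m³ × 9.8 m/s² × 240 m = 3.815×10^6 Pa = 0.03815 kbar
alluvium: 2030 kg/m³ × 9.8 m/s² × 410 m = 8.157×10^6 Pa = 0.08157 kbar
limestone: 2721 kg/m³ × 9.8 m/s² × 290 m = 7.733×10^6 Pa = 0.07733 kbar
greenschist: 2770 kg/m³ × 9.8 m/s² × 8480 m = 2.302×10^8 Pa = 2.302 kbar
Total = 0.03815 + 0.08157 + 0.07733 + 2.302 = 2.4990 kbar

2.5 kbar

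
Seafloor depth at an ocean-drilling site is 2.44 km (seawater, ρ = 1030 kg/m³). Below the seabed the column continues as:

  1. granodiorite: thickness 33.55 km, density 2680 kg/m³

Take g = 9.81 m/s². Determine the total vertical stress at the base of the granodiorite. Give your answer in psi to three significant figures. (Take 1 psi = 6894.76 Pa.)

seawater: 1030 kg/m³ × 9.81 m/s² × 2440 m = 2.465×10^7 Pa = 3576 psi
granodiorite: 2680 kg/m³ × 9.81 m/s² × 33550 m = 8.821×10^8 Pa = 1.279×10^5 psi
Total = 3576 + 1.279×10^5 = 1.3151×10^5 psi

132000 psi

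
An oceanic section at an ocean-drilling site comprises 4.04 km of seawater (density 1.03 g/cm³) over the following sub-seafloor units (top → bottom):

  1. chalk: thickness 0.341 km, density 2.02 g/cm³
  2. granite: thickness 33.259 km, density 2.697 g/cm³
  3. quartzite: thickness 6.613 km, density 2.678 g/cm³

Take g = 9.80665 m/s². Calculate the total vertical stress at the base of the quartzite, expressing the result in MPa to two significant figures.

1100 MPa

seawater: 1030 kg/m³ × 9.80665 m/s² × 4040 m = 4.081×10^7 Pa = 40.81 MPa
chalk: 2020 kg/m³ × 9.80665 m/s² × 341 m = 6.755×10^6 Pa = 6.755 MPa
granite: 2697 kg/m³ × 9.80665 m/s² × 33259 m = 8.797×10^8 Pa = 879.7 MPa
quartzite: 2678 kg/m³ × 9.80665 m/s² × 6613 m = 1.737×10^8 Pa = 173.7 MPa
Total = 40.81 + 6.755 + 879.7 + 173.7 = 1100.9 MPa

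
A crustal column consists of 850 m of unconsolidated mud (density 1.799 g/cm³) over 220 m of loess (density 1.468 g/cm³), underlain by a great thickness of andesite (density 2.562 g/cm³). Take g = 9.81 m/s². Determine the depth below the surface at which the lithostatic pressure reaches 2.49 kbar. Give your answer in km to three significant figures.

Pressure at base of upper layers: 1799×9.81×850 + 1468×9.81×220 = 1.817×10^7 Pa = 0.1817 kbar
Remaining pressure to be supplied by andesite: 2.490×10^8 − 1.817×10^7 = 2.308×10^8 Pa
Additional depth in andesite = 2.308×10^8 Pa / (2562 kg/m³ × 9.81 m/s²) = 9184.3 m
Total depth = 1070 m + 9184.3 m = 10254 m
= 10.254 km

10.3 km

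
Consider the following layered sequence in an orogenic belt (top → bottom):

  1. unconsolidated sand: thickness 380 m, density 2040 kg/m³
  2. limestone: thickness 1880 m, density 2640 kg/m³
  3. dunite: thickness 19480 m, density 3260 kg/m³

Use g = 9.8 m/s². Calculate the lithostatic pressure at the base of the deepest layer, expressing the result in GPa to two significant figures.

unconsolidated sand: 2040 kg/m³ × 9.8 m/s² × 380 m = 7.597×10^6 Pa = 7.597×10^-3 GPa
limestone: 2640 kg/m³ × 9.8 m/s² × 1880 m = 4.864×10^7 Pa = 0.04864 GPa
dunite: 3260 kg/m³ × 9.8 m/s² × 19480 m = 6.223×10^8 Pa = 0.6223 GPa
Total = 7.597×10^-3 + 0.04864 + 0.6223 = 0.67858 GPa

0.68 GPa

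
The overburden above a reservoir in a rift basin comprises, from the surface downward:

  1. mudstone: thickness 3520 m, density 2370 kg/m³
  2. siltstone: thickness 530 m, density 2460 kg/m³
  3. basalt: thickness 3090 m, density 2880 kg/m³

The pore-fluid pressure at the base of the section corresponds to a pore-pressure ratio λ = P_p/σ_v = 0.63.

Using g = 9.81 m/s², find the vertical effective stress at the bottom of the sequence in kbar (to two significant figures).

0.67 kbar

Overburden (lithostatic) stress σ_v:
mudstone: 2370 kg/m³ × 9.81 m/s² × 3520 m = 8.184×10^7 Pa = 81.84 MPa
siltstone: 2460 kg/m³ × 9.81 m/s² × 530 m = 1.279×10^7 Pa = 12.79 MPa
basalt: 2880 kg/m³ × 9.81 m/s² × 3090 m = 8.730×10^7 Pa = 87.30 MPa
Total = 81.84 + 12.79 + 87.30 = 181.93 MPa
Pore pressure P_p = λ·σ_v = 0.63 × 181.9 MPa = 114.6 MPa
Effective stress σ' = σ_v − P_p = 181.9 − 114.6 = 67.314 MPa = 0.67314 kbar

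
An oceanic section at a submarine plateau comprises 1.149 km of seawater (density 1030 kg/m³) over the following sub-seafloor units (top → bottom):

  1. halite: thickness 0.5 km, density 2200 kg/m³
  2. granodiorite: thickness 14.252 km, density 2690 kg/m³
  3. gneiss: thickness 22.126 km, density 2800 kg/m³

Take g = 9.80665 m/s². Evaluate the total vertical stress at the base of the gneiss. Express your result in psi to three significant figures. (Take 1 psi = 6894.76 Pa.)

146000 psi

seawater: 1030 kg/m³ × 9.80665 m/s² × 1149 m = 1.161×10^7 Pa = 1683 psi
halite: 2200 kg/m³ × 9.80665 m/s² × 500 m = 1.079×10^7 Pa = 1565 psi
granodiorite: 2690 kg/m³ × 9.80665 m/s² × 14252 m = 3.760×10^8 Pa = 54529 psi
gneiss: 2800 kg/m³ × 9.80665 m/s² × 22126 m = 6.075×10^8 Pa = 88118 psi
Total = 1683 + 1565 + 54529 + 88118 = 1.4589×10^5 psi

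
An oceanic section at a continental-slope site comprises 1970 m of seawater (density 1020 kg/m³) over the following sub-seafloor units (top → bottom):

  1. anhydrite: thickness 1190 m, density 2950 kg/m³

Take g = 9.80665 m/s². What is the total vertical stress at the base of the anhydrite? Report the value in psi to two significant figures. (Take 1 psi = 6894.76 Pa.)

seawater: 1020 kg/m³ × 9.80665 m/s² × 1970 m = 1.971×10^7 Pa = 2858 psi
anhydrite: 2950 kg/m³ × 9.80665 m/s² × 1190 m = 3.443×10^7 Pa = 4993 psi
Total = 2858 + 4993 = 7851.1 psi

7900 psi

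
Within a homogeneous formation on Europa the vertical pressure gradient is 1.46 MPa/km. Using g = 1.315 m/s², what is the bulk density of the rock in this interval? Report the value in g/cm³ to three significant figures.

ρ = (dP/dz)/g = 1.46 MPa/km / 1.315 m/s² = 1460.0 Pa/m / 1.315 m/s² = 1110.3 kg/m³
= 1.110 g/cm³

1.11 g/cm³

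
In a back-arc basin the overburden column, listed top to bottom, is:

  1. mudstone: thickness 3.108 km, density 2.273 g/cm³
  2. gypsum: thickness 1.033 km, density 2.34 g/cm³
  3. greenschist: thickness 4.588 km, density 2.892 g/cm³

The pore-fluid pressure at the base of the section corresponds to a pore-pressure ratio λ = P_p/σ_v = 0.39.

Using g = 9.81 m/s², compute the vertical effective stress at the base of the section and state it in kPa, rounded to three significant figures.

136000 kPa

Overburden (lithostatic) stress σ_v:
mudstone: 2273 kg/m³ × 9.81 m/s² × 3108 m = 6.930×10^7 Pa = 69.30 MPa
gypsum: 2340 kg/m³ × 9.81 m/s² × 1033 m = 2.371×10^7 Pa = 23.71 MPa
greenschist: 2892 kg/m³ × 9.81 m/s² × 4588 m = 1.302×10^8 Pa = 130.2 MPa
Total = 69.30 + 23.71 + 130.2 = 223.18 MPa
Pore pressure P_p = λ·σ_v = 0.39 × 223.2 MPa = 87.04 MPa
Effective stress σ' = σ_v − P_p = 223.2 − 87.04 = 136.14 MPa = 1.3614×10^5 kPa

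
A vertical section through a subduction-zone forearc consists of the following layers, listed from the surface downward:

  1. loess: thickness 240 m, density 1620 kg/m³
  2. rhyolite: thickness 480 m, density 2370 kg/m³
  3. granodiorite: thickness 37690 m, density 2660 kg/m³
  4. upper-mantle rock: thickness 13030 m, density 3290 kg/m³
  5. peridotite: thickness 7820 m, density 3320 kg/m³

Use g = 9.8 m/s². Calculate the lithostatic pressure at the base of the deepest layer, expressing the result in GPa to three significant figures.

1.67 GPa

loess: 1620 kg/m³ × 9.8 m/s² × 240 m = 3.810×10^6 Pa = 3.810×10^-3 GPa
rhyolite: 2370 kg/m³ × 9.8 m/s² × 480 m = 1.115×10^7 Pa = 0.01115 GPa
granodiorite: 2660 kg/m³ × 9.8 m/s² × 37690 m = 9.825×10^8 Pa = 0.9825 GPa
upper-mantle rock: 3290 kg/m³ × 9.8 m/s² × 13030 m = 4.201×10^8 Pa = 0.4201 GPa
peridotite: 3320 kg/m³ × 9.8 m/s² × 7820 m = 2.544×10^8 Pa = 0.2544 GPa
Total = 3.810×10^-3 + 0.01115 + 0.9825 + 0.4201 + 0.2544 = 1.6720 GPa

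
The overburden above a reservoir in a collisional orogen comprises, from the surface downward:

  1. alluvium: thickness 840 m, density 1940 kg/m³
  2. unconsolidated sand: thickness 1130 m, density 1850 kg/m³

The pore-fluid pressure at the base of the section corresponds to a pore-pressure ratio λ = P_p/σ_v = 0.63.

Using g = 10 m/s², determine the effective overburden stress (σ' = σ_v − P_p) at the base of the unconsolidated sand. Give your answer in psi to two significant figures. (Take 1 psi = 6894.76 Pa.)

2000 psi

Overburden (lithostatic) stress σ_v:
alluvium: 1940 kg/m³ × 10 m/s² × 840 m = 1.630×10^7 Pa = 16.30 MPa
unconsolidated sand: 1850 kg/m³ × 10 m/s² × 1130 m = 2.091×10^7 Pa = 20.91 MPa
Total = 16.30 + 20.91 = 37.201 MPa
Pore pressure P_p = λ·σ_v = 0.63 × 37.20 MPa = 23.44 MPa
Effective stress σ' = σ_v − P_p = 37.20 − 23.44 = 13.764 MPa = 1996.4 psi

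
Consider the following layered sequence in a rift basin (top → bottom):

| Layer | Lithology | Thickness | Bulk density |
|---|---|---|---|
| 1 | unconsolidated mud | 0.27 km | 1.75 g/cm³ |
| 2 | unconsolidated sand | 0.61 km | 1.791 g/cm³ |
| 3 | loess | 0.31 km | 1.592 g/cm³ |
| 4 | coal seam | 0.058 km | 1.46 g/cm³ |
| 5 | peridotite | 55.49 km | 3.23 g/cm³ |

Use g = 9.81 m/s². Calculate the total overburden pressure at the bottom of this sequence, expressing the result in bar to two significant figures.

18000 bar

unconsolidated mud: 1750 kg/m³ × 9.81 m/s² × 270 m = 4.635×10^6 Pa = 46.35 bar
unconsolidated sand: 1791 kg/m³ × 9.81 m/s² × 610 m = 1.072×10^7 Pa = 107.2 bar
loess: 1592 kg/m³ × 9.81 m/s² × 310 m = 4.841×10^6 Pa = 48.41 bar
coal seam: 1460 kg/m³ × 9.81 m/s² × 58 m = 8.307×10^5 Pa = 8.307 bar
peridotite: 3230 kg/m³ × 9.81 m/s² × 55490 m = 1.758×10^9 Pa = 17583 bar
Total = 46.35 + 107.2 + 48.41 + 8.307 + 17583 = 17793 bar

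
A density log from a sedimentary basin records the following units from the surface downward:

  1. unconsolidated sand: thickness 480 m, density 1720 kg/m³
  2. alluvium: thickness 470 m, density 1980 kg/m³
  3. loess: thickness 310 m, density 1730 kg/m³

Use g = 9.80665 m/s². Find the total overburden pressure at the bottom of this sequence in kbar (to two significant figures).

0.22 kbar

unconsolidated sand: 1720 kg/m³ × 9.80665 m/s² × 480 m = 8.096×10^6 Pa = 0.08096 kbar
alluvium: 1980 kg/m³ × 9.80665 m/s² × 470 m = 9.126×10^6 Pa = 0.09126 kbar
loess: 1730 kg/m³ × 9.80665 m/s² × 310 m = 5.259×10^6 Pa = 0.05259 kbar
Total = 0.08096 + 0.09126 + 0.05259 = 0.22482 kbar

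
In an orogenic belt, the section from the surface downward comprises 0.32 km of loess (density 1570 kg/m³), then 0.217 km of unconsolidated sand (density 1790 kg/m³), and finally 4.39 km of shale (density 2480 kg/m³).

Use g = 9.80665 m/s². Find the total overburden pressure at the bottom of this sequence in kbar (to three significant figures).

loess: 1570 kg/m³ × 9.80665 m/s² × 320 m = 4.927×10^6 Pa = 0.04927 kbar
unconsolidated sand: 1790 kg/m³ × 9.80665 m/s² × 217 m = 3.809×10^6 Pa = 0.03809 kbar
shale: 2480 kg/m³ × 9.80665 m/s² × 4390 m = 1.068×10^8 Pa = 1.068 kbar
Total = 0.04927 + 0.03809 + 1.068 = 1.1550 kbar

1.16 kbar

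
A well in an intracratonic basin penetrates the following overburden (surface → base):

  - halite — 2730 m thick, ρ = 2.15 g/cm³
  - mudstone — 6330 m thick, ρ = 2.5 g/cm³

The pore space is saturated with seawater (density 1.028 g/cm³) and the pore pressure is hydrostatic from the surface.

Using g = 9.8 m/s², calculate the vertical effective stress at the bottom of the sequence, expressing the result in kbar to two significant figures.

Overburden (lithostatic) stress σ_v:
halite: 2150 kg/m³ × 9.8 m/s² × 2730 m = 5.752×10^7 Pa = 57.52 MPa
mudstone: 2500 kg/m³ × 9.8 m/s² × 6330 m = 1.551×10^8 Pa = 155.1 MPa
Total = 57.52 + 155.1 = 212.61 MPa
Pore pressure P_p = 1028 kg/m³ × 9.8 m/s² × 9060 m = 9.127×10^7 Pa = 91.27 MPa
Effective stress σ' = σ_v − P_p = 212.6 − 91.27 = 121.33 MPa = 1.2133 kbar

1.2 kbar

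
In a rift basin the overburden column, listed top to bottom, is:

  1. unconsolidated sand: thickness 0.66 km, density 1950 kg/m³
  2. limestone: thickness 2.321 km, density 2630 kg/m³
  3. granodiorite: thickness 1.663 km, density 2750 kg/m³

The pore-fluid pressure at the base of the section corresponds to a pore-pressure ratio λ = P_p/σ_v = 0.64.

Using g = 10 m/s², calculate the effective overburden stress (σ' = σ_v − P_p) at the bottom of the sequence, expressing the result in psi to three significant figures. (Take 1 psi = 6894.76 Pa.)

Overburden (lithostatic) stress σ_v:
unconsolidated sand: 1950 kg/m³ × 10 m/s² × 660 m = 1.287×10^7 Pa = 12.87 MPa
limestone: 2630 kg/m³ × 10 m/s² × 2321 m = 6.104×10^7 Pa = 61.04 MPa
granodiorite: 2750 kg/m³ × 10 m/s² × 1663 m = 4.573×10^7 Pa = 45.73 MPa
Total = 12.87 + 61.04 + 45.73 = 119.64 MPa
Pore pressure P_p = λ·σ_v = 0.64 × 119.6 MPa = 76.57 MPa
Effective stress σ' = σ_v − P_p = 119.6 − 76.57 = 43.072 MPa = 6247.1 psi

6250 psi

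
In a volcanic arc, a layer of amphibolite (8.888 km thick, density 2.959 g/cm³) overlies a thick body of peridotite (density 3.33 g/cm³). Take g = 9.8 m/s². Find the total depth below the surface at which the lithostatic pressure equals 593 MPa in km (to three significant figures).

19.2 km

Pressure at base of upper layers: 2959×9.8×8888 = 2.577×10^8 Pa = 257.7 MPa
Remaining pressure to be supplied by peridotite: 5.930×10^8 − 2.577×10^8 = 3.353×10^8 Pa
Additional depth in peridotite = 3.353×10^8 Pa / (3330 kg/m³ × 9.8 m/s²) = 10273 m
Total depth = 8888 m + 10273 m = 19161 m
= 19.161 km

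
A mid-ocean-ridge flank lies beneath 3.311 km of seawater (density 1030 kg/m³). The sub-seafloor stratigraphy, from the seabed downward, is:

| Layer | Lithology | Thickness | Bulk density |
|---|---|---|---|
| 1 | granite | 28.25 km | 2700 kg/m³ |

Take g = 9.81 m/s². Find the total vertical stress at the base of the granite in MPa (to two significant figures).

seawater: 1030 kg/m³ × 9.81 m/s² × 3311 m = 3.346×10^7 Pa = 33.46 MPa
granite: 2700 kg/m³ × 9.81 m/s² × 28250 m = 7.483×10^8 Pa = 748.3 MPa
Total = 33.46 + 748.3 = 781.71 MPa

780 MPa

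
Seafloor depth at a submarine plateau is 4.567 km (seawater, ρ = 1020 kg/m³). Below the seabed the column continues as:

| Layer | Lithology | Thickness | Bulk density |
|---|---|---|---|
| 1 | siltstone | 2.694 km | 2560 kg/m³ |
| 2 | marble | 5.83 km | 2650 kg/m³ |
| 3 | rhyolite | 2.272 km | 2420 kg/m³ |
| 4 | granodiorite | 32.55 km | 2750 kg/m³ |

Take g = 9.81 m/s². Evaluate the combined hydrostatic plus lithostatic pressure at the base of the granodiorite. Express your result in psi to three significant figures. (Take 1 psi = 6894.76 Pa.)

seawater: 1020 kg/m³ × 9.81 m/s² × 4567 m = 4.570×10^7 Pa = 6628 psi
siltstone: 2560 kg/m³ × 9.81 m/s² × 2694 m = 6.766×10^7 Pa = 9813 psi
marble: 2650 kg/m³ × 9.81 m/s² × 5830 m = 1.516×10^8 Pa = 21982 psi
rhyolite: 2420 kg/m³ × 9.81 m/s² × 2272 m = 5.394×10^7 Pa = 7823 psi
granodiorite: 2750 kg/m³ × 9.81 m/s² × 32550 m = 8.781×10^8 Pa = 1.274×10^5 psi
Total = 6628 + 9813 + 21982 + 7823 + 1.274×10^5 = 1.7361×10^5 psi

174000 psi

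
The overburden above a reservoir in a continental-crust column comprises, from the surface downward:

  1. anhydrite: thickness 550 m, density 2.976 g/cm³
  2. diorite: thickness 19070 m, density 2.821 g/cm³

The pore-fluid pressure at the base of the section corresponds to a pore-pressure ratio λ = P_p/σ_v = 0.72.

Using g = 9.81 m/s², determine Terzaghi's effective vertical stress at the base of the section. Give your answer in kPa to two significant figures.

150000 kPa

Overburden (lithostatic) stress σ_v:
anhydrite: 2976 kg/m³ × 9.81 m/s² × 550 m = 1.606×10^7 Pa = 16.06 MPa
diorite: 2821 kg/m³ × 9.81 m/s² × 19070 m = 5.277×10^8 Pa = 527.7 MPa
Total = 16.06 + 527.7 = 543.80 MPa
Pore pressure P_p = λ·σ_v = 0.72 × 543.8 MPa = 391.5 MPa
Effective stress σ' = σ_v − P_p = 543.8 − 391.5 = 152.26 MPa = 1.5226×10^5 kPa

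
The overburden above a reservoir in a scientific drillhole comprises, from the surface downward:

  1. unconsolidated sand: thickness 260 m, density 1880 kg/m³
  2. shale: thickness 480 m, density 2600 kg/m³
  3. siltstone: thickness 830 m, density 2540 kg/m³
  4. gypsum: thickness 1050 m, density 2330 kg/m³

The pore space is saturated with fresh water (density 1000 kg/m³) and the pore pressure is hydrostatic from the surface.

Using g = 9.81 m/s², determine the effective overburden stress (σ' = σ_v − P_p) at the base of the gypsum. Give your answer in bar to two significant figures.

Overburden (lithostatic) stress σ_v:
unconsolidated sand: 1880 kg/m³ × 9.81 m/s² × 260 m = 4.795×10^6 Pa = 4.795 MPa
shale: 2600 kg/m³ × 9.81 m/s² × 480 m = 1.224×10^7 Pa = 12.24 MPa
siltstone: 2540 kg/m³ × 9.81 m/s² × 830 m = 2.068×10^7 Pa = 20.68 MPa
gypsum: 2330 kg/m³ × 9.81 m/s² × 1050 m = 2.400×10^7 Pa = 24.00 MPa
Total = 4.795 + 12.24 + 20.68 + 24.00 = 61.720 MPa
Pore pressure P_p = 1000 kg/m³ × 9.81 m/s² × 2620 m = 2.570×10^7 Pa = 25.70 MPa
Effective stress σ' = σ_v − P_p = 61.72 − 25.70 = 36.017 MPa = 360.17 bar

360 bar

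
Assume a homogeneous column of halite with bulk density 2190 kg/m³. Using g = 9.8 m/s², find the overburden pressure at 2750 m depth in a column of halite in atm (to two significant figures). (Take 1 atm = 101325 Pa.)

580 atm

halite: 2190 kg/m³ × 9.8 m/s² × 2750 m = 5.902×10^7 Pa = 582.5 atm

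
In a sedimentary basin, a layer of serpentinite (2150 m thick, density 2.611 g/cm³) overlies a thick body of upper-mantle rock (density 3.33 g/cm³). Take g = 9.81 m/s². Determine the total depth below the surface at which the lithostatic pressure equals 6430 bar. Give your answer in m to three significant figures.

20100 m

Pressure at base of upper layers: 2611×9.81×2150 = 5.507×10^7 Pa = 550.7 bar
Remaining pressure to be supplied by upper-mantle rock: 6.430×10^8 − 5.507×10^7 = 5.879×10^8 Pa
Additional depth in upper-mantle rock = 5.879×10^8 Pa / (3330 kg/m³ × 9.81 m/s²) = 17998 m
Total depth = 2150 m + 17998 m = 20148 m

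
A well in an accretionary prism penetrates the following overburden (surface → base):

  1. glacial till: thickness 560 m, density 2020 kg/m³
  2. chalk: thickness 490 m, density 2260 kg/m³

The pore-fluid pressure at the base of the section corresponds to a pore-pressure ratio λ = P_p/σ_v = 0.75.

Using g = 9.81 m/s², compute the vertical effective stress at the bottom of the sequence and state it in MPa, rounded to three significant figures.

5.49 MPa

Overburden (lithostatic) stress σ_v:
glacial till: 2020 kg/m³ × 9.81 m/s² × 560 m = 1.110×10^7 Pa = 11.10 MPa
chalk: 2260 kg/m³ × 9.81 m/s² × 490 m = 1.086×10^7 Pa = 10.86 MPa
Total = 11.10 + 10.86 = 21.961 MPa
Pore pressure P_p = λ·σ_v = 0.75 × 21.96 MPa = 16.47 MPa
Effective stress σ' = σ_v − P_p = 21.96 − 16.47 = 5.4902 MPa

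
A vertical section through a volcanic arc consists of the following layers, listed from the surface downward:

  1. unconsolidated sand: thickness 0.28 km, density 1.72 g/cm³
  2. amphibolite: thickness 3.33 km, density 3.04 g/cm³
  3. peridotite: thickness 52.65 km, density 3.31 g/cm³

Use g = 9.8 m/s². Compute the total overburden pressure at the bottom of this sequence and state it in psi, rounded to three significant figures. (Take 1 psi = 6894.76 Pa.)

263000 psi

unconsolidated sand: 1720 kg/m³ × 9.8 m/s² × 280 m = 4.720×10^6 Pa = 684.5 psi
amphibolite: 3040 kg/m³ × 9.8 m/s² × 3330 m = 9.921×10^7 Pa = 14389 psi
peridotite: 3310 kg/m³ × 9.8 m/s² × 52650 m = 1.708×10^9 Pa = 2.477×10^5 psi
Total = 684.5 + 14389 + 2.477×10^5 = 2.6278×10^5 psi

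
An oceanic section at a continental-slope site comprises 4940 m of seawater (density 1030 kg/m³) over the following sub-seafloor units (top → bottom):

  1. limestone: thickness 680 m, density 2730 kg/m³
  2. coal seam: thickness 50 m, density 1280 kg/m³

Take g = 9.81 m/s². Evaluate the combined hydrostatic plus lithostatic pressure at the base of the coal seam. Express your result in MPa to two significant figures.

69 MPa

seawater: 1030 kg/m³ × 9.81 m/s² × 4940 m = 4.992×10^7 Pa = 49.92 MPa
limestone: 2730 kg/m³ × 9.81 m/s² × 680 m = 1.821×10^7 Pa = 18.21 MPa
coal seam: 1280 kg/m³ × 9.81 m/s² × 50 m = 6.278×10^5 Pa = 0.6278 MPa
Total = 49.92 + 18.21 + 0.6278 = 68.754 MPa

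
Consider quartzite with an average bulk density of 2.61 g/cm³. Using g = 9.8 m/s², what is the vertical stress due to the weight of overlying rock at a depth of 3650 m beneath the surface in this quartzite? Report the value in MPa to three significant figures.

93.4 MPa

quartzite: 2610 kg/m³ × 9.8 m/s² × 3650 m = 9.336×10^7 Pa = 93.36 MPa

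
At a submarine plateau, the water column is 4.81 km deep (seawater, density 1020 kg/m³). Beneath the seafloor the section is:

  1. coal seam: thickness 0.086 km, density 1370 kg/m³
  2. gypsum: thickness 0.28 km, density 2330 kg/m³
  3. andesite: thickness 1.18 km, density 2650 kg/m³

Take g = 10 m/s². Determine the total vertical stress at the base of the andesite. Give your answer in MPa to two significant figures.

seawater: 1020 kg/m³ × 10 m/s² × 4810 m = 4.906×10^7 Pa = 49.06 MPa
coal seam: 1370 kg/m³ × 10 m/s² × 86 m = 1.178×10^6 Pa = 1.178 MPa
gypsum: 2330 kg/m³ × 10 m/s² × 280 m = 6.524×10^6 Pa = 6.524 MPa
andesite: 2650 kg/m³ × 10 m/s² × 1180 m = 3.127×10^7 Pa = 31.27 MPa
Total = 49.06 + 1.178 + 6.524 + 31.27 = 88.034 MPa

88 MPa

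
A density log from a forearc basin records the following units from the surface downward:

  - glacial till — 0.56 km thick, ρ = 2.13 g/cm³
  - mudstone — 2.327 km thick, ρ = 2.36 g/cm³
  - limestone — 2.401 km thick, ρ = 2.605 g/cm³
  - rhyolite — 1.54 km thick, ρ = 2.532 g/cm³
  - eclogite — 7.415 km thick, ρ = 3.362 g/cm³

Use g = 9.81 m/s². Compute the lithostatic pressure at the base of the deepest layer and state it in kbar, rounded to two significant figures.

4.1 kbar

glacial till: 2130 kg/m³ × 9.81 m/s² × 560 m = 1.170×10^7 Pa = 0.1170 kbar
mudstone: 2360 kg/m³ × 9.81 m/s² × 2327 m = 5.387×10^7 Pa = 0.5387 kbar
limestone: 2605 kg/m³ × 9.81 m/s² × 2401 m = 6.136×10^7 Pa = 0.6136 kbar
rhyolite: 2532 kg/m³ × 9.81 m/s² × 1540 m = 3.825×10^7 Pa = 0.3825 kbar
eclogite: 3362 kg/m³ × 9.81 m/s² × 7415 m = 2.446×10^8 Pa = 2.446 kbar
Total = 0.1170 + 0.5387 + 0.6136 + 0.3825 + 2.446 = 4.0974 kbar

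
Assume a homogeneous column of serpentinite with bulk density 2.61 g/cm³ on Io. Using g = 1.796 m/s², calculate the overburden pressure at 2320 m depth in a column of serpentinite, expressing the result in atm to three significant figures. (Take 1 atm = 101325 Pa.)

107 atm

serpentinite: 2610 kg/m³ × 1.796 m/s² × 2320 m = 1.088×10^7 Pa = 107.3 atm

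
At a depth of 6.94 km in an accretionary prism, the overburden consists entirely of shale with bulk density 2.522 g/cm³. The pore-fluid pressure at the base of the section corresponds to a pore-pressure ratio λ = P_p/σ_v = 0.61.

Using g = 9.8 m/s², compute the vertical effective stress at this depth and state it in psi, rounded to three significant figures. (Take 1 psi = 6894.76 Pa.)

9700 psi

Overburden (lithostatic) stress σ_v:
shale: 2522 kg/m³ × 9.8 m/s² × 6940 m = 1.715×10^8 Pa = 171.5 MPa
Pore pressure P_p = λ·σ_v = 0.61 × 171.5 MPa = 104.6 MPa
Effective stress σ' = σ_v − P_p = 171.5 − 104.6 = 66.895 MPa = 9702.3 psi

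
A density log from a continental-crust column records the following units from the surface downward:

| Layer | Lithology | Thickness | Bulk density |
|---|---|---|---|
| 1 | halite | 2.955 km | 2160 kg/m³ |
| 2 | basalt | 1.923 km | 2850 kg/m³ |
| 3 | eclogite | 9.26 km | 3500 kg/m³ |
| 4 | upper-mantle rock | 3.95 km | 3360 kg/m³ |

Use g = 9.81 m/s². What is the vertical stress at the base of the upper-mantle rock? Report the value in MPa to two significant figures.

560 MPa

halite: 2160 kg/m³ × 9.81 m/s² × 2955 m = 6.262×10^7 Pa = 62.62 MPa
basalt: 2850 kg/m³ × 9.81 m/s² × 1923 m = 5.376×10^7 Pa = 53.76 MPa
eclogite: 3500 kg/m³ × 9.81 m/s² × 9260 m = 3.179×10^8 Pa = 317.9 MPa
upper-mantle rock: 3360 kg/m³ × 9.81 m/s² × 3950 m = 1.302×10^8 Pa = 130.2 MPa
Total = 62.62 + 53.76 + 317.9 + 130.2 = 564.52 MPa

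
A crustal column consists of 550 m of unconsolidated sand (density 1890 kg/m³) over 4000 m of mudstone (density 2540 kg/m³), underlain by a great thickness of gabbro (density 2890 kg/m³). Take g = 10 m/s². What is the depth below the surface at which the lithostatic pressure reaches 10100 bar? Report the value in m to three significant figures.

35600 m

Pressure at base of upper layers: 1890×10×550 + 2540×10×4000 = 1.120×10^8 Pa = 1120 bar
Remaining pressure to be supplied by gabbro: 1.010×10^9 − 1.120×10^8 = 8.980×10^8 Pa
Additional depth in gabbro = 8.980×10^8 Pa / (2890 kg/m³ × 10 m/s²) = 31073 m
Total depth = 4550 m + 31073 m = 35623 m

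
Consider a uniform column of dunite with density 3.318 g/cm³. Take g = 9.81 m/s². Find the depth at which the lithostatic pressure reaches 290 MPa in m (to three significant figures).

8910 m

h = P/(ρg) = 290 MPa / (3318 kg/m³ × 9.81 m/s²) = 2.900×10^8 Pa / 32550 Pa/m = 8909.5 m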